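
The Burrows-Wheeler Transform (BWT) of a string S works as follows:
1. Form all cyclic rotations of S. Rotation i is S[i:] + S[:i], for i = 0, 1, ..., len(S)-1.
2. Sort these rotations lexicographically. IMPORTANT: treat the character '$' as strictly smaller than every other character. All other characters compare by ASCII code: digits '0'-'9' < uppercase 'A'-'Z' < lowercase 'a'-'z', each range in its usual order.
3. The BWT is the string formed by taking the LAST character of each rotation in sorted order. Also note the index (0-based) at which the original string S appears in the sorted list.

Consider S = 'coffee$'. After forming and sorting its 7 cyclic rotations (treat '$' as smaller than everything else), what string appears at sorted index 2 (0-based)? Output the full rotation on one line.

All 7 rotations (rotation i = S[i:]+S[:i]):
  rot[0] = coffee$
  rot[1] = offee$c
  rot[2] = ffee$co
  rot[3] = fee$cof
  rot[4] = ee$coff
  rot[5] = e$coffe
  rot[6] = $coffee
Sorted (with $ < everything):
  sorted[0] = $coffee
  sorted[1] = coffee$
  sorted[2] = e$coffe
  sorted[3] = ee$coff
  sorted[4] = fee$cof
  sorted[5] = ffee$co
  sorted[6] = offee$c
sorted[2] = e$coffe

Answer: e$coffe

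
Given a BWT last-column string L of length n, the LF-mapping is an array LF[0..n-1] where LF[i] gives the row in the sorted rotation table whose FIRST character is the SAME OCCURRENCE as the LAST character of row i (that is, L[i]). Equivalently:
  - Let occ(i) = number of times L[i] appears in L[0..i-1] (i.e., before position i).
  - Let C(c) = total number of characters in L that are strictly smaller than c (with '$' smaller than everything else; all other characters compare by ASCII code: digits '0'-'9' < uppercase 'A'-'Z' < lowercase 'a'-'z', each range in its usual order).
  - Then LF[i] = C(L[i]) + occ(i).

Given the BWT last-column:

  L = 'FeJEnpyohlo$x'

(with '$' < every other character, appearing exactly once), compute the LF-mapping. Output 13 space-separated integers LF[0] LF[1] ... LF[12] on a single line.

Char counts: '$':1, 'E':1, 'F':1, 'J':1, 'e':1, 'h':1, 'l':1, 'n':1, 'o':2, 'p':1, 'x':1, 'y':1
C (first-col start): C('$')=0, C('E')=1, C('F')=2, C('J')=3, C('e')=4, C('h')=5, C('l')=6, C('n')=7, C('o')=8, C('p')=10, C('x')=11, C('y')=12
L[0]='F': occ=0, LF[0]=C('F')+0=2+0=2
L[1]='e': occ=0, LF[1]=C('e')+0=4+0=4
L[2]='J': occ=0, LF[2]=C('J')+0=3+0=3
L[3]='E': occ=0, LF[3]=C('E')+0=1+0=1
L[4]='n': occ=0, LF[4]=C('n')+0=7+0=7
L[5]='p': occ=0, LF[5]=C('p')+0=10+0=10
L[6]='y': occ=0, LF[6]=C('y')+0=12+0=12
L[7]='o': occ=0, LF[7]=C('o')+0=8+0=8
L[8]='h': occ=0, LF[8]=C('h')+0=5+0=5
L[9]='l': occ=0, LF[9]=C('l')+0=6+0=6
L[10]='o': occ=1, LF[10]=C('o')+1=8+1=9
L[11]='$': occ=0, LF[11]=C('$')+0=0+0=0
L[12]='x': occ=0, LF[12]=C('x')+0=11+0=11

Answer: 2 4 3 1 7 10 12 8 5 6 9 0 11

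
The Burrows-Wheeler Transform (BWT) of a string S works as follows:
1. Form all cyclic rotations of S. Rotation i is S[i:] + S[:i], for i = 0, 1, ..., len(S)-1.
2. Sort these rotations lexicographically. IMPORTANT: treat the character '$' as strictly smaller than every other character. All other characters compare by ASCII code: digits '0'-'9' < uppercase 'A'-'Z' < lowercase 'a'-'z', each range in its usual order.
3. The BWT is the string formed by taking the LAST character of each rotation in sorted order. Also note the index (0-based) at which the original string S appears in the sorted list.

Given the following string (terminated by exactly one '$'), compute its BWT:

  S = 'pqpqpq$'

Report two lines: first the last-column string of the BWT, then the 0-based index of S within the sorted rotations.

Answer: qqq$ppp
3

Derivation:
All 7 rotations (rotation i = S[i:]+S[:i]):
  rot[0] = pqpqpq$
  rot[1] = qpqpq$p
  rot[2] = pqpq$pq
  rot[3] = qpq$pqp
  rot[4] = pq$pqpq
  rot[5] = q$pqpqp
  rot[6] = $pqpqpq
Sorted (with $ < everything):
  sorted[0] = $pqpqpq  (last char: 'q')
  sorted[1] = pq$pqpq  (last char: 'q')
  sorted[2] = pqpq$pq  (last char: 'q')
  sorted[3] = pqpqpq$  (last char: '$')
  sorted[4] = q$pqpqp  (last char: 'p')
  sorted[5] = qpq$pqp  (last char: 'p')
  sorted[6] = qpqpq$p  (last char: 'p')
Last column: qqq$ppp
Original string S is at sorted index 3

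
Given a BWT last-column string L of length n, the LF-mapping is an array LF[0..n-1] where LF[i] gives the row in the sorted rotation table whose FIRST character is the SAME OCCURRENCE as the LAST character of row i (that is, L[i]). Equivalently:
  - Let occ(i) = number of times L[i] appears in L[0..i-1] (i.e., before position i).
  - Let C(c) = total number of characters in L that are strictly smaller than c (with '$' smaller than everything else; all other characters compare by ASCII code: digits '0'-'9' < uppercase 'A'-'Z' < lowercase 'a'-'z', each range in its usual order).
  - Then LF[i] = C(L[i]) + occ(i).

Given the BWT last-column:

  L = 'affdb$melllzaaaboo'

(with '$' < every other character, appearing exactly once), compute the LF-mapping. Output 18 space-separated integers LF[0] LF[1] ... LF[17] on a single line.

Answer: 1 9 10 7 5 0 14 8 11 12 13 17 2 3 4 6 15 16

Derivation:
Char counts: '$':1, 'a':4, 'b':2, 'd':1, 'e':1, 'f':2, 'l':3, 'm':1, 'o':2, 'z':1
C (first-col start): C('$')=0, C('a')=1, C('b')=5, C('d')=7, C('e')=8, C('f')=9, C('l')=11, C('m')=14, C('o')=15, C('z')=17
L[0]='a': occ=0, LF[0]=C('a')+0=1+0=1
L[1]='f': occ=0, LF[1]=C('f')+0=9+0=9
L[2]='f': occ=1, LF[2]=C('f')+1=9+1=10
L[3]='d': occ=0, LF[3]=C('d')+0=7+0=7
L[4]='b': occ=0, LF[4]=C('b')+0=5+0=5
L[5]='$': occ=0, LF[5]=C('$')+0=0+0=0
L[6]='m': occ=0, LF[6]=C('m')+0=14+0=14
L[7]='e': occ=0, LF[7]=C('e')+0=8+0=8
L[8]='l': occ=0, LF[8]=C('l')+0=11+0=11
L[9]='l': occ=1, LF[9]=C('l')+1=11+1=12
L[10]='l': occ=2, LF[10]=C('l')+2=11+2=13
L[11]='z': occ=0, LF[11]=C('z')+0=17+0=17
L[12]='a': occ=1, LF[12]=C('a')+1=1+1=2
L[13]='a': occ=2, LF[13]=C('a')+2=1+2=3
L[14]='a': occ=3, LF[14]=C('a')+3=1+3=4
L[15]='b': occ=1, LF[15]=C('b')+1=5+1=6
L[16]='o': occ=0, LF[16]=C('o')+0=15+0=15
L[17]='o': occ=1, LF[17]=C('o')+1=15+1=16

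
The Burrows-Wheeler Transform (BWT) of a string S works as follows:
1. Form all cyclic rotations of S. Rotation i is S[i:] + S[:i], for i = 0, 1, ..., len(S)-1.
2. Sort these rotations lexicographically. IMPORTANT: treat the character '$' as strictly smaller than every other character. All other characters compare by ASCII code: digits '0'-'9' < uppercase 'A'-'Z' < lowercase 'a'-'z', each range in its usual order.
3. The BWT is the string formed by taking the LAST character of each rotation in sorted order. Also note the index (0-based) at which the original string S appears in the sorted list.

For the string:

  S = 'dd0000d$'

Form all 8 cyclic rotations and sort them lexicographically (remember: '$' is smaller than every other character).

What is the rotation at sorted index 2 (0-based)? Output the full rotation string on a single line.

All 8 rotations (rotation i = S[i:]+S[:i]):
  rot[0] = dd0000d$
  rot[1] = d0000d$d
  rot[2] = 0000d$dd
  rot[3] = 000d$dd0
  rot[4] = 00d$dd00
  rot[5] = 0d$dd000
  rot[6] = d$dd0000
  rot[7] = $dd0000d
Sorted (with $ < everything):
  sorted[0] = $dd0000d
  sorted[1] = 0000d$dd
  sorted[2] = 000d$dd0
  sorted[3] = 00d$dd00
  sorted[4] = 0d$dd000
  sorted[5] = d$dd0000
  sorted[6] = d0000d$d
  sorted[7] = dd0000d$
sorted[2] = 000d$dd0

Answer: 000d$dd0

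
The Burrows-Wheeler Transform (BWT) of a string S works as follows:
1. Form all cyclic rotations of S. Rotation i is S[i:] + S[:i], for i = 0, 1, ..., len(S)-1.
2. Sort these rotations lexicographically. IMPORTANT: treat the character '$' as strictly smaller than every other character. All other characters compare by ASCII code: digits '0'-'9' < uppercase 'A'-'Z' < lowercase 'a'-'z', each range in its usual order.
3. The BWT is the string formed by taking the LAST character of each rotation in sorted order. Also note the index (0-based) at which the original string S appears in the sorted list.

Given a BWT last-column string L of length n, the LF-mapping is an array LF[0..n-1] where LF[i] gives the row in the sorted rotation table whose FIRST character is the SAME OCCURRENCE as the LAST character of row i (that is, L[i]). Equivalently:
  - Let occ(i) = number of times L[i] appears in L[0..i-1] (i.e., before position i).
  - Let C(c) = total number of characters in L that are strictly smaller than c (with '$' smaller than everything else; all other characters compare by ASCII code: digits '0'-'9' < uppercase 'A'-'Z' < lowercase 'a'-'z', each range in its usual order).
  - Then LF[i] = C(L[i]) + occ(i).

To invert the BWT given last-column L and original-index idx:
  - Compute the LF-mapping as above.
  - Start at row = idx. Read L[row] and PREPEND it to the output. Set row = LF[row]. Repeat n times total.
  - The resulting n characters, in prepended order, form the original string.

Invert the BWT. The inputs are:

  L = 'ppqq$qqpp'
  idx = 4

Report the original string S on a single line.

LF mapping: 1 2 5 6 0 7 8 3 4
Walk LF starting at row 4, prepending L[row]:
  step 1: row=4, L[4]='$', prepend. Next row=LF[4]=0
  step 2: row=0, L[0]='p', prepend. Next row=LF[0]=1
  step 3: row=1, L[1]='p', prepend. Next row=LF[1]=2
  step 4: row=2, L[2]='q', prepend. Next row=LF[2]=5
  step 5: row=5, L[5]='q', prepend. Next row=LF[5]=7
  step 6: row=7, L[7]='p', prepend. Next row=LF[7]=3
  step 7: row=3, L[3]='q', prepend. Next row=LF[3]=6
  step 8: row=6, L[6]='q', prepend. Next row=LF[6]=8
  step 9: row=8, L[8]='p', prepend. Next row=LF[8]=4
Reversed output: pqqpqqpp$

Answer: pqqpqqpp$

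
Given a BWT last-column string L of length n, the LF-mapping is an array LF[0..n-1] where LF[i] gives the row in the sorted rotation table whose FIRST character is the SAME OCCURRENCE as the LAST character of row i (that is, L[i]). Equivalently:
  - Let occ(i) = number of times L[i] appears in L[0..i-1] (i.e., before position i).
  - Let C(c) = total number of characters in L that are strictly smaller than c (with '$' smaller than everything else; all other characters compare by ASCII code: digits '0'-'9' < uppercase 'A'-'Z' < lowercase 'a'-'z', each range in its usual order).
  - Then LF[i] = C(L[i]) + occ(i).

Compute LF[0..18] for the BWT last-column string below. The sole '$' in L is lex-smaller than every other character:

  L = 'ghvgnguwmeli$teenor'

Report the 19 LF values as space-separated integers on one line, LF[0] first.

Answer: 4 7 17 5 11 6 16 18 10 1 9 8 0 15 2 3 12 13 14

Derivation:
Char counts: '$':1, 'e':3, 'g':3, 'h':1, 'i':1, 'l':1, 'm':1, 'n':2, 'o':1, 'r':1, 't':1, 'u':1, 'v':1, 'w':1
C (first-col start): C('$')=0, C('e')=1, C('g')=4, C('h')=7, C('i')=8, C('l')=9, C('m')=10, C('n')=11, C('o')=13, C('r')=14, C('t')=15, C('u')=16, C('v')=17, C('w')=18
L[0]='g': occ=0, LF[0]=C('g')+0=4+0=4
L[1]='h': occ=0, LF[1]=C('h')+0=7+0=7
L[2]='v': occ=0, LF[2]=C('v')+0=17+0=17
L[3]='g': occ=1, LF[3]=C('g')+1=4+1=5
L[4]='n': occ=0, LF[4]=C('n')+0=11+0=11
L[5]='g': occ=2, LF[5]=C('g')+2=4+2=6
L[6]='u': occ=0, LF[6]=C('u')+0=16+0=16
L[7]='w': occ=0, LF[7]=C('w')+0=18+0=18
L[8]='m': occ=0, LF[8]=C('m')+0=10+0=10
L[9]='e': occ=0, LF[9]=C('e')+0=1+0=1
L[10]='l': occ=0, LF[10]=C('l')+0=9+0=9
L[11]='i': occ=0, LF[11]=C('i')+0=8+0=8
L[12]='$': occ=0, LF[12]=C('$')+0=0+0=0
L[13]='t': occ=0, LF[13]=C('t')+0=15+0=15
L[14]='e': occ=1, LF[14]=C('e')+1=1+1=2
L[15]='e': occ=2, LF[15]=C('e')+2=1+2=3
L[16]='n': occ=1, LF[16]=C('n')+1=11+1=12
L[17]='o': occ=0, LF[17]=C('o')+0=13+0=13
L[18]='r': occ=0, LF[18]=C('r')+0=14+0=14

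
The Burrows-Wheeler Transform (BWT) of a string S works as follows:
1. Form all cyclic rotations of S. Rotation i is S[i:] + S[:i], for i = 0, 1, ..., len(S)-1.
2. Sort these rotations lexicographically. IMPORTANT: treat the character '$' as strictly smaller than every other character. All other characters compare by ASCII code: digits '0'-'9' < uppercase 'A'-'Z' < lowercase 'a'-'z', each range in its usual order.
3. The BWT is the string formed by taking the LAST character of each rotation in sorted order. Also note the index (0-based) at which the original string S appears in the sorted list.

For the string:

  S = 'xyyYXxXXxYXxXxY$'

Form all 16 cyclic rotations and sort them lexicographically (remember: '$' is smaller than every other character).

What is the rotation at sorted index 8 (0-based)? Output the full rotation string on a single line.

Answer: YXxXxY$xyyYXxXXx

Derivation:
All 16 rotations (rotation i = S[i:]+S[:i]):
  rot[0] = xyyYXxXXxYXxXxY$
  rot[1] = yyYXxXXxYXxXxY$x
  rot[2] = yYXxXXxYXxXxY$xy
  rot[3] = YXxXXxYXxXxY$xyy
  rot[4] = XxXXxYXxXxY$xyyY
  rot[5] = xXXxYXxXxY$xyyYX
  rot[6] = XXxYXxXxY$xyyYXx
  rot[7] = XxYXxXxY$xyyYXxX
  rot[8] = xYXxXxY$xyyYXxXX
  rot[9] = YXxXxY$xyyYXxXXx
  rot[10] = XxXxY$xyyYXxXXxY
  rot[11] = xXxY$xyyYXxXXxYX
  rot[12] = XxY$xyyYXxXXxYXx
  rot[13] = xY$xyyYXxXXxYXxX
  rot[14] = Y$xyyYXxXXxYXxXx
  rot[15] = $xyyYXxXXxYXxXxY
Sorted (with $ < everything):
  sorted[0] = $xyyYXxXXxYXxXxY
  sorted[1] = XXxYXxXxY$xyyYXx
  sorted[2] = XxXXxYXxXxY$xyyY
  sorted[3] = XxXxY$xyyYXxXXxY
  sorted[4] = XxY$xyyYXxXXxYXx
  sorted[5] = XxYXxXxY$xyyYXxX
  sorted[6] = Y$xyyYXxXXxYXxXx
  sorted[7] = YXxXXxYXxXxY$xyy
  sorted[8] = YXxXxY$xyyYXxXXx
  sorted[9] = xXXxYXxXxY$xyyYX
  sorted[10] = xXxY$xyyYXxXXxYX
  sorted[11] = xY$xyyYXxXXxYXxX
  sorted[12] = xYXxXxY$xyyYXxXX
  sorted[13] = xyyYXxXXxYXxXxY$
  sorted[14] = yYXxXXxYXxXxY$xy
  sorted[15] = yyYXxXXxYXxXxY$x
sorted[8] = YXxXxY$xyyYXxXXx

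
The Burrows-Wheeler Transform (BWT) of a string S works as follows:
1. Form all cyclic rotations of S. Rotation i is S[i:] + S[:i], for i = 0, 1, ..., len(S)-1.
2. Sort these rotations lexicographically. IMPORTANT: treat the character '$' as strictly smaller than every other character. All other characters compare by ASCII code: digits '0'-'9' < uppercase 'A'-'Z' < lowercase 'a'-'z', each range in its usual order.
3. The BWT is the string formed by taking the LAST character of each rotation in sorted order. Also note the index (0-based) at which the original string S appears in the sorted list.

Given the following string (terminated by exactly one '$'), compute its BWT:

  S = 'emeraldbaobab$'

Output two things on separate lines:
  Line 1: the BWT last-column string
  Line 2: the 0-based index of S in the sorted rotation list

Answer: bbrbaodl$maeae
8

Derivation:
All 14 rotations (rotation i = S[i:]+S[:i]):
  rot[0] = emeraldbaobab$
  rot[1] = meraldbaobab$e
  rot[2] = eraldbaobab$em
  rot[3] = raldbaobab$eme
  rot[4] = aldbaobab$emer
  rot[5] = ldbaobab$emera
  rot[6] = dbaobab$emeral
  rot[7] = baobab$emerald
  rot[8] = aobab$emeraldb
  rot[9] = obab$emeraldba
  rot[10] = bab$emeraldbao
  rot[11] = ab$emeraldbaob
  rot[12] = b$emeraldbaoba
  rot[13] = $emeraldbaobab
Sorted (with $ < everything):
  sorted[0] = $emeraldbaobab  (last char: 'b')
  sorted[1] = ab$emeraldbaob  (last char: 'b')
  sorted[2] = aldbaobab$emer  (last char: 'r')
  sorted[3] = aobab$emeraldb  (last char: 'b')
  sorted[4] = b$emeraldbaoba  (last char: 'a')
  sorted[5] = bab$emeraldbao  (last char: 'o')
  sorted[6] = baobab$emerald  (last char: 'd')
  sorted[7] = dbaobab$emeral  (last char: 'l')
  sorted[8] = emeraldbaobab$  (last char: '$')
  sorted[9] = eraldbaobab$em  (last char: 'm')
  sorted[10] = ldbaobab$emera  (last char: 'a')
  sorted[11] = meraldbaobab$e  (last char: 'e')
  sorted[12] = obab$emeraldba  (last char: 'a')
  sorted[13] = raldbaobab$eme  (last char: 'e')
Last column: bbrbaodl$maeae
Original string S is at sorted index 8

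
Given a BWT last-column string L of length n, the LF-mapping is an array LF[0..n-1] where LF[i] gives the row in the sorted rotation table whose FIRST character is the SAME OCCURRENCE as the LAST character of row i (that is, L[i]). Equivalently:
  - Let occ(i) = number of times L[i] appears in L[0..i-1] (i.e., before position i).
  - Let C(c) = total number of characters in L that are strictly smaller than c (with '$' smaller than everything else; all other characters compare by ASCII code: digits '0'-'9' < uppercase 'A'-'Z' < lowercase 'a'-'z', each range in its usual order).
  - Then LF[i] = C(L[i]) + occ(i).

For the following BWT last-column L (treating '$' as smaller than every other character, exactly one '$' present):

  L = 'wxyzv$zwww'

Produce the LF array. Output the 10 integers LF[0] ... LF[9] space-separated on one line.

Char counts: '$':1, 'v':1, 'w':4, 'x':1, 'y':1, 'z':2
C (first-col start): C('$')=0, C('v')=1, C('w')=2, C('x')=6, C('y')=7, C('z')=8
L[0]='w': occ=0, LF[0]=C('w')+0=2+0=2
L[1]='x': occ=0, LF[1]=C('x')+0=6+0=6
L[2]='y': occ=0, LF[2]=C('y')+0=7+0=7
L[3]='z': occ=0, LF[3]=C('z')+0=8+0=8
L[4]='v': occ=0, LF[4]=C('v')+0=1+0=1
L[5]='$': occ=0, LF[5]=C('$')+0=0+0=0
L[6]='z': occ=1, LF[6]=C('z')+1=8+1=9
L[7]='w': occ=1, LF[7]=C('w')+1=2+1=3
L[8]='w': occ=2, LF[8]=C('w')+2=2+2=4
L[9]='w': occ=3, LF[9]=C('w')+3=2+3=5

Answer: 2 6 7 8 1 0 9 3 4 5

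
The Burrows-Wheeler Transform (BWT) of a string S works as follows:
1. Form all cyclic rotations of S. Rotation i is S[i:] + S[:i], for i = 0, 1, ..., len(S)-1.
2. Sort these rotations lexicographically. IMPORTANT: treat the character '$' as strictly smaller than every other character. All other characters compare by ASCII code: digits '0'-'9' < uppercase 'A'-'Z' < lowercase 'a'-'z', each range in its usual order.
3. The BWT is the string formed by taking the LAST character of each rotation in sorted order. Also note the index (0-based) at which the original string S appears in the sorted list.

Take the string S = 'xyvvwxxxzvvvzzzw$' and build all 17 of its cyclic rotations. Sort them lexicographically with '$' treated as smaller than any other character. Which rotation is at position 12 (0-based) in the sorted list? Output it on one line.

Answer: yvvwxxxzvvvzzzw$x

Derivation:
All 17 rotations (rotation i = S[i:]+S[:i]):
  rot[0] = xyvvwxxxzvvvzzzw$
  rot[1] = yvvwxxxzvvvzzzw$x
  rot[2] = vvwxxxzvvvzzzw$xy
  rot[3] = vwxxxzvvvzzzw$xyv
  rot[4] = wxxxzvvvzzzw$xyvv
  rot[5] = xxxzvvvzzzw$xyvvw
  rot[6] = xxzvvvzzzw$xyvvwx
  rot[7] = xzvvvzzzw$xyvvwxx
  rot[8] = zvvvzzzw$xyvvwxxx
  rot[9] = vvvzzzw$xyvvwxxxz
  rot[10] = vvzzzw$xyvvwxxxzv
  rot[11] = vzzzw$xyvvwxxxzvv
  rot[12] = zzzw$xyvvwxxxzvvv
  rot[13] = zzw$xyvvwxxxzvvvz
  rot[14] = zw$xyvvwxxxzvvvzz
  rot[15] = w$xyvvwxxxzvvvzzz
  rot[16] = $xyvvwxxxzvvvzzzw
Sorted (with $ < everything):
  sorted[0] = $xyvvwxxxzvvvzzzw
  sorted[1] = vvvzzzw$xyvvwxxxz
  sorted[2] = vvwxxxzvvvzzzw$xy
  sorted[3] = vvzzzw$xyvvwxxxzv
  sorted[4] = vwxxxzvvvzzzw$xyv
  sorted[5] = vzzzw$xyvvwxxxzvv
  sorted[6] = w$xyvvwxxxzvvvzzz
  sorted[7] = wxxxzvvvzzzw$xyvv
  sorted[8] = xxxzvvvzzzw$xyvvw
  sorted[9] = xxzvvvzzzw$xyvvwx
  sorted[10] = xyvvwxxxzvvvzzzw$
  sorted[11] = xzvvvzzzw$xyvvwxx
  sorted[12] = yvvwxxxzvvvzzzw$x
  sorted[13] = zvvvzzzw$xyvvwxxx
  sorted[14] = zw$xyvvwxxxzvvvzz
  sorted[15] = zzw$xyvvwxxxzvvvz
  sorted[16] = zzzw$xyvvwxxxzvvv
sorted[12] = yvvwxxxzvvvzzzw$x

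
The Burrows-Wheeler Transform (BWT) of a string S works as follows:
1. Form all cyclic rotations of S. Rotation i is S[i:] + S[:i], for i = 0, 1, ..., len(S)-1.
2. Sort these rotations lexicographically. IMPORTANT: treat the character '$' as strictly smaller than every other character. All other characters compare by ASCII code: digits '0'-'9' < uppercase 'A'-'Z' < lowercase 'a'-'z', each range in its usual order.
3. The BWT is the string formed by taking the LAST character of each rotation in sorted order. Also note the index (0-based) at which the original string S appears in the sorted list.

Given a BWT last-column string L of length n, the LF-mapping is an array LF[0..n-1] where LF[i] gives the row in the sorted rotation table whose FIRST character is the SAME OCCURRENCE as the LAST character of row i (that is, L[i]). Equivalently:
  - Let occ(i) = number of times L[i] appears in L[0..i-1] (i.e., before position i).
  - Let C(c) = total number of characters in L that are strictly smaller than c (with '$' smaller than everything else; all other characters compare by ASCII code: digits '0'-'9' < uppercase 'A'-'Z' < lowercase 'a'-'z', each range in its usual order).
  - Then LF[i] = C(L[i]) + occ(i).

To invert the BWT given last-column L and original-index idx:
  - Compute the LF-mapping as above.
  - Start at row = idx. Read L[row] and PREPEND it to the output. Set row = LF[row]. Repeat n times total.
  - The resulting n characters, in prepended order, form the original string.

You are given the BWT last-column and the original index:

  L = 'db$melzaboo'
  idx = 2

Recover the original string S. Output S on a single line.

Answer: bamboozled$

Derivation:
LF mapping: 4 2 0 7 5 6 10 1 3 8 9
Walk LF starting at row 2, prepending L[row]:
  step 1: row=2, L[2]='$', prepend. Next row=LF[2]=0
  step 2: row=0, L[0]='d', prepend. Next row=LF[0]=4
  step 3: row=4, L[4]='e', prepend. Next row=LF[4]=5
  step 4: row=5, L[5]='l', prepend. Next row=LF[5]=6
  step 5: row=6, L[6]='z', prepend. Next row=LF[6]=10
  step 6: row=10, L[10]='o', prepend. Next row=LF[10]=9
  step 7: row=9, L[9]='o', prepend. Next row=LF[9]=8
  step 8: row=8, L[8]='b', prepend. Next row=LF[8]=3
  step 9: row=3, L[3]='m', prepend. Next row=LF[3]=7
  step 10: row=7, L[7]='a', prepend. Next row=LF[7]=1
  step 11: row=1, L[1]='b', prepend. Next row=LF[1]=2
Reversed output: bamboozled$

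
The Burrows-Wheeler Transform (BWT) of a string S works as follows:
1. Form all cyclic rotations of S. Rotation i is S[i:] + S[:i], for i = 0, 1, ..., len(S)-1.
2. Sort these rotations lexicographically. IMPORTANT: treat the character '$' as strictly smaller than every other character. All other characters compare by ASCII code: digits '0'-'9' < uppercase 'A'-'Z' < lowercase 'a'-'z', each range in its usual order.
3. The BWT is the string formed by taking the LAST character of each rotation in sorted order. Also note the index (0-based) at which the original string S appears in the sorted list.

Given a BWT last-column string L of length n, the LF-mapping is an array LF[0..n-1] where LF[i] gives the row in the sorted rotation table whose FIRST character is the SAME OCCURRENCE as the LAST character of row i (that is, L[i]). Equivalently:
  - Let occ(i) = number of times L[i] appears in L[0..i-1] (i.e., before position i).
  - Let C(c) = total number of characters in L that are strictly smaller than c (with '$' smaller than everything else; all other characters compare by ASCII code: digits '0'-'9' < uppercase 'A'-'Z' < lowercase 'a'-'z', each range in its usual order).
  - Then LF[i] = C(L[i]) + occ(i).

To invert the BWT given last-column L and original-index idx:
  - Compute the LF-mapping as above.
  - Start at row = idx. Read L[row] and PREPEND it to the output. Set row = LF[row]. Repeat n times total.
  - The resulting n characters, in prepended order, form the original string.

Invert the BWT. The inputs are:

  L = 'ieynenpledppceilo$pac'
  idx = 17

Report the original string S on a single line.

LF mapping: 9 5 20 13 6 14 16 11 7 4 17 18 2 8 10 12 15 0 19 1 3
Walk LF starting at row 17, prepending L[row]:
  step 1: row=17, L[17]='$', prepend. Next row=LF[17]=0
  step 2: row=0, L[0]='i', prepend. Next row=LF[0]=9
  step 3: row=9, L[9]='d', prepend. Next row=LF[9]=4
  step 4: row=4, L[4]='e', prepend. Next row=LF[4]=6
  step 5: row=6, L[6]='p', prepend. Next row=LF[6]=16
  step 6: row=16, L[16]='o', prepend. Next row=LF[16]=15
  step 7: row=15, L[15]='l', prepend. Next row=LF[15]=12
  step 8: row=12, L[12]='c', prepend. Next row=LF[12]=2
  step 9: row=2, L[2]='y', prepend. Next row=LF[2]=20
  step 10: row=20, L[20]='c', prepend. Next row=LF[20]=3
  step 11: row=3, L[3]='n', prepend. Next row=LF[3]=13
  step 12: row=13, L[13]='e', prepend. Next row=LF[13]=8
  step 13: row=8, L[8]='e', prepend. Next row=LF[8]=7
  step 14: row=7, L[7]='l', prepend. Next row=LF[7]=11
  step 15: row=11, L[11]='p', prepend. Next row=LF[11]=18
  step 16: row=18, L[18]='p', prepend. Next row=LF[18]=19
  step 17: row=19, L[19]='a', prepend. Next row=LF[19]=1
  step 18: row=1, L[1]='e', prepend. Next row=LF[1]=5
  step 19: row=5, L[5]='n', prepend. Next row=LF[5]=14
  step 20: row=14, L[14]='i', prepend. Next row=LF[14]=10
  step 21: row=10, L[10]='p', prepend. Next row=LF[10]=17
Reversed output: pineappleencyclopedi$

Answer: pineappleencyclopedi$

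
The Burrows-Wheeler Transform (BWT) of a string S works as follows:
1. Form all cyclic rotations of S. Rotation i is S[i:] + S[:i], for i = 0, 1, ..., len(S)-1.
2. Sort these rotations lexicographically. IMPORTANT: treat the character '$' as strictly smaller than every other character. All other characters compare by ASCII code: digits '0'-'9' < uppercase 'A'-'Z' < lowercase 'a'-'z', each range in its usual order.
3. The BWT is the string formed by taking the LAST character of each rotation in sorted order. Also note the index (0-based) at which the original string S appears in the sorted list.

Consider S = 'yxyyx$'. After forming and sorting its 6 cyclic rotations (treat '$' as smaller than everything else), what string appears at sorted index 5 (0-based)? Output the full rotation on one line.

Answer: yyx$yx

Derivation:
All 6 rotations (rotation i = S[i:]+S[:i]):
  rot[0] = yxyyx$
  rot[1] = xyyx$y
  rot[2] = yyx$yx
  rot[3] = yx$yxy
  rot[4] = x$yxyy
  rot[5] = $yxyyx
Sorted (with $ < everything):
  sorted[0] = $yxyyx
  sorted[1] = x$yxyy
  sorted[2] = xyyx$y
  sorted[3] = yx$yxy
  sorted[4] = yxyyx$
  sorted[5] = yyx$yx
sorted[5] = yyx$yx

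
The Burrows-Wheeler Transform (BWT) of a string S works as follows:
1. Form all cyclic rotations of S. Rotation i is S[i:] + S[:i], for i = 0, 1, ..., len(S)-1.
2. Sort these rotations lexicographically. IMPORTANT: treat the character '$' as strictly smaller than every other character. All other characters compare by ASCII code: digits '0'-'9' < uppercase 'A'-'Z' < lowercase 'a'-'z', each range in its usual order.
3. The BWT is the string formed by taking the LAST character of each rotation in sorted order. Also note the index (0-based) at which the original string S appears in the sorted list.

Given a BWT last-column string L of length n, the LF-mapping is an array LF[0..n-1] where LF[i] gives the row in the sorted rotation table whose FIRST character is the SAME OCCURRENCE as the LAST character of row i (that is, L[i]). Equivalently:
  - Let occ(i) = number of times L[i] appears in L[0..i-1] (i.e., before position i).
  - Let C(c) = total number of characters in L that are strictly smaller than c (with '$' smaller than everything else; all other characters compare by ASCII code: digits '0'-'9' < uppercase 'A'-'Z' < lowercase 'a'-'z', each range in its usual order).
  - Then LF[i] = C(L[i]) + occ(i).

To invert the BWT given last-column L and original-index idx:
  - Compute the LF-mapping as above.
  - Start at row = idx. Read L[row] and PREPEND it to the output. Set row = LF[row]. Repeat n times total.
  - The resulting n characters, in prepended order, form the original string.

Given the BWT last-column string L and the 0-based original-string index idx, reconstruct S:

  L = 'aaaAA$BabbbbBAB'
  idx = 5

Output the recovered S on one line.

Answer: BbaABBbbaAAbaa$

Derivation:
LF mapping: 7 8 9 1 2 0 4 10 11 12 13 14 5 3 6
Walk LF starting at row 5, prepending L[row]:
  step 1: row=5, L[5]='$', prepend. Next row=LF[5]=0
  step 2: row=0, L[0]='a', prepend. Next row=LF[0]=7
  step 3: row=7, L[7]='a', prepend. Next row=LF[7]=10
  step 4: row=10, L[10]='b', prepend. Next row=LF[10]=13
  step 5: row=13, L[13]='A', prepend. Next row=LF[13]=3
  step 6: row=3, L[3]='A', prepend. Next row=LF[3]=1
  step 7: row=1, L[1]='a', prepend. Next row=LF[1]=8
  step 8: row=8, L[8]='b', prepend. Next row=LF[8]=11
  step 9: row=11, L[11]='b', prepend. Next row=LF[11]=14
  step 10: row=14, L[14]='B', prepend. Next row=LF[14]=6
  step 11: row=6, L[6]='B', prepend. Next row=LF[6]=4
  step 12: row=4, L[4]='A', prepend. Next row=LF[4]=2
  step 13: row=2, L[2]='a', prepend. Next row=LF[2]=9
  step 14: row=9, L[9]='b', prepend. Next row=LF[9]=12
  step 15: row=12, L[12]='B', prepend. Next row=LF[12]=5
Reversed output: BbaABBbbaAAbaa$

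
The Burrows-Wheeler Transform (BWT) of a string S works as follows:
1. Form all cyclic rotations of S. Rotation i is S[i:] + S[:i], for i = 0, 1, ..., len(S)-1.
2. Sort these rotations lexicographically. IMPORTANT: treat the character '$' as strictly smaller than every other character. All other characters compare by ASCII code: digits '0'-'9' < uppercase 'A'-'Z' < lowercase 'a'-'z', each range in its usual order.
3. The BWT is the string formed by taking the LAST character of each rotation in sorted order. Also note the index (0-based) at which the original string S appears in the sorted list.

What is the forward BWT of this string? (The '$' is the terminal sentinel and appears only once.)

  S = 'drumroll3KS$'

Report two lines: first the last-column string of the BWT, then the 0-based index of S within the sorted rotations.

All 12 rotations (rotation i = S[i:]+S[:i]):
  rot[0] = drumroll3KS$
  rot[1] = rumroll3KS$d
  rot[2] = umroll3KS$dr
  rot[3] = mroll3KS$dru
  rot[4] = roll3KS$drum
  rot[5] = oll3KS$drumr
  rot[6] = ll3KS$drumro
  rot[7] = l3KS$drumrol
  rot[8] = 3KS$drumroll
  rot[9] = KS$drumroll3
  rot[10] = S$drumroll3K
  rot[11] = $drumroll3KS
Sorted (with $ < everything):
  sorted[0] = $drumroll3KS  (last char: 'S')
  sorted[1] = 3KS$drumroll  (last char: 'l')
  sorted[2] = KS$drumroll3  (last char: '3')
  sorted[3] = S$drumroll3K  (last char: 'K')
  sorted[4] = drumroll3KS$  (last char: '$')
  sorted[5] = l3KS$drumrol  (last char: 'l')
  sorted[6] = ll3KS$drumro  (last char: 'o')
  sorted[7] = mroll3KS$dru  (last char: 'u')
  sorted[8] = oll3KS$drumr  (last char: 'r')
  sorted[9] = roll3KS$drum  (last char: 'm')
  sorted[10] = rumroll3KS$d  (last char: 'd')
  sorted[11] = umroll3KS$dr  (last char: 'r')
Last column: Sl3K$lourmdr
Original string S is at sorted index 4

Answer: Sl3K$lourmdr
4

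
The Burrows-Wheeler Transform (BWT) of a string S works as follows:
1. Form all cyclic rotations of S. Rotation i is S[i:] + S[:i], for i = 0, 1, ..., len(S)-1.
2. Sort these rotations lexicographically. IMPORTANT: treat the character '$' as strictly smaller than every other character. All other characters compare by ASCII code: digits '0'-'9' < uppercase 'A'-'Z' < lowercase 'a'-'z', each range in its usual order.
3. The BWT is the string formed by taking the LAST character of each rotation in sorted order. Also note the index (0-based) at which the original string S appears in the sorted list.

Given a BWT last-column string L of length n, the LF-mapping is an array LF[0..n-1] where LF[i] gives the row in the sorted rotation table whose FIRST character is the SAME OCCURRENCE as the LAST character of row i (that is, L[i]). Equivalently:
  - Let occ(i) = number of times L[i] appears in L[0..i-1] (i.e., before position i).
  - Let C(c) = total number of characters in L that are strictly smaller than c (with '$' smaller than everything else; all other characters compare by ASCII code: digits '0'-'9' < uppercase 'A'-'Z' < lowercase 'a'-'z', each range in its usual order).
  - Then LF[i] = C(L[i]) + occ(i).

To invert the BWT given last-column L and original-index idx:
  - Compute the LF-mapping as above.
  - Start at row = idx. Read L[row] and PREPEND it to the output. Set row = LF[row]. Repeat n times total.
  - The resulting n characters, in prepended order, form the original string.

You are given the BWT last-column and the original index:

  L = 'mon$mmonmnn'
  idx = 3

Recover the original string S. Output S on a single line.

LF mapping: 1 9 5 0 2 3 10 6 4 7 8
Walk LF starting at row 3, prepending L[row]:
  step 1: row=3, L[3]='$', prepend. Next row=LF[3]=0
  step 2: row=0, L[0]='m', prepend. Next row=LF[0]=1
  step 3: row=1, L[1]='o', prepend. Next row=LF[1]=9
  step 4: row=9, L[9]='n', prepend. Next row=LF[9]=7
  step 5: row=7, L[7]='n', prepend. Next row=LF[7]=6
  step 6: row=6, L[6]='o', prepend. Next row=LF[6]=10
  step 7: row=10, L[10]='n', prepend. Next row=LF[10]=8
  step 8: row=8, L[8]='m', prepend. Next row=LF[8]=4
  step 9: row=4, L[4]='m', prepend. Next row=LF[4]=2
  step 10: row=2, L[2]='n', prepend. Next row=LF[2]=5
  step 11: row=5, L[5]='m', prepend. Next row=LF[5]=3
Reversed output: mnmmnonnom$

Answer: mnmmnonnom$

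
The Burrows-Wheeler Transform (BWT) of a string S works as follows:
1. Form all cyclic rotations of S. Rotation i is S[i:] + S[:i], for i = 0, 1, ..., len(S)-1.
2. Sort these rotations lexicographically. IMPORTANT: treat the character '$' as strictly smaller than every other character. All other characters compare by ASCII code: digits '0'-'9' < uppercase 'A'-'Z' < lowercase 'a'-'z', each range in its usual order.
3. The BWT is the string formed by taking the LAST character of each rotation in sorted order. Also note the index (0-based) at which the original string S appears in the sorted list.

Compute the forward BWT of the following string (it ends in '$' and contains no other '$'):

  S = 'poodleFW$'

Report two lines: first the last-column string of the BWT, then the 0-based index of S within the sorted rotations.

All 9 rotations (rotation i = S[i:]+S[:i]):
  rot[0] = poodleFW$
  rot[1] = oodleFW$p
  rot[2] = odleFW$po
  rot[3] = dleFW$poo
  rot[4] = leFW$pood
  rot[5] = eFW$poodl
  rot[6] = FW$poodle
  rot[7] = W$poodleF
  rot[8] = $poodleFW
Sorted (with $ < everything):
  sorted[0] = $poodleFW  (last char: 'W')
  sorted[1] = FW$poodle  (last char: 'e')
  sorted[2] = W$poodleF  (last char: 'F')
  sorted[3] = dleFW$poo  (last char: 'o')
  sorted[4] = eFW$poodl  (last char: 'l')
  sorted[5] = leFW$pood  (last char: 'd')
  sorted[6] = odleFW$po  (last char: 'o')
  sorted[7] = oodleFW$p  (last char: 'p')
  sorted[8] = poodleFW$  (last char: '$')
Last column: WeFoldop$
Original string S is at sorted index 8

Answer: WeFoldop$
8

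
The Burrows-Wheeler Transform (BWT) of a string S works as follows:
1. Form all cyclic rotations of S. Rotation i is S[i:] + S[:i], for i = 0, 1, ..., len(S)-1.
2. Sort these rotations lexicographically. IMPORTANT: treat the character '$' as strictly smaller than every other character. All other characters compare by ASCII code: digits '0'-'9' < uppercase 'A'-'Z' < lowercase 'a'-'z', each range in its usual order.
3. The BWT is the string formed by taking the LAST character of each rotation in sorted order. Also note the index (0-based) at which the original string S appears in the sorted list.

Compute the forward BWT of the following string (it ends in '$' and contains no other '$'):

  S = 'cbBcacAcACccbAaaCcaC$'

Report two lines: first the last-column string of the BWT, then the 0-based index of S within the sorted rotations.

Answer: CcbcbaaAcaAcccAaCBc$C
19

Derivation:
All 21 rotations (rotation i = S[i:]+S[:i]):
  rot[0] = cbBcacAcACccbAaaCcaC$
  rot[1] = bBcacAcACccbAaaCcaC$c
  rot[2] = BcacAcACccbAaaCcaC$cb
  rot[3] = cacAcACccbAaaCcaC$cbB
  rot[4] = acAcACccbAaaCcaC$cbBc
  rot[5] = cAcACccbAaaCcaC$cbBca
  rot[6] = AcACccbAaaCcaC$cbBcac
  rot[7] = cACccbAaaCcaC$cbBcacA
  rot[8] = ACccbAaaCcaC$cbBcacAc
  rot[9] = CccbAaaCcaC$cbBcacAcA
  rot[10] = ccbAaaCcaC$cbBcacAcAC
  rot[11] = cbAaaCcaC$cbBcacAcACc
  rot[12] = bAaaCcaC$cbBcacAcACcc
  rot[13] = AaaCcaC$cbBcacAcACccb
  rot[14] = aaCcaC$cbBcacAcACccbA
  rot[15] = aCcaC$cbBcacAcACccbAa
  rot[16] = CcaC$cbBcacAcACccbAaa
  rot[17] = caC$cbBcacAcACccbAaaC
  rot[18] = aC$cbBcacAcACccbAaaCc
  rot[19] = C$cbBcacAcACccbAaaCca
  rot[20] = $cbBcacAcACccbAaaCcaC
Sorted (with $ < everything):
  sorted[0] = $cbBcacAcACccbAaaCcaC  (last char: 'C')
  sorted[1] = ACccbAaaCcaC$cbBcacAc  (last char: 'c')
  sorted[2] = AaaCcaC$cbBcacAcACccb  (last char: 'b')
  sorted[3] = AcACccbAaaCcaC$cbBcac  (last char: 'c')
  sorted[4] = BcacAcACccbAaaCcaC$cb  (last char: 'b')
  sorted[5] = C$cbBcacAcACccbAaaCca  (last char: 'a')
  sorted[6] = CcaC$cbBcacAcACccbAaa  (last char: 'a')
  sorted[7] = CccbAaaCcaC$cbBcacAcA  (last char: 'A')
  sorted[8] = aC$cbBcacAcACccbAaaCc  (last char: 'c')
  sorted[9] = aCcaC$cbBcacAcACccbAa  (last char: 'a')
  sorted[10] = aaCcaC$cbBcacAcACccbA  (last char: 'A')
  sorted[11] = acAcACccbAaaCcaC$cbBc  (last char: 'c')
  sorted[12] = bAaaCcaC$cbBcacAcACcc  (last char: 'c')
  sorted[13] = bBcacAcACccbAaaCcaC$c  (last char: 'c')
  sorted[14] = cACccbAaaCcaC$cbBcacA  (last char: 'A')
  sorted[15] = cAcACccbAaaCcaC$cbBca  (last char: 'a')
  sorted[16] = caC$cbBcacAcACccbAaaC  (last char: 'C')
  sorted[17] = cacAcACccbAaaCcaC$cbB  (last char: 'B')
  sorted[18] = cbAaaCcaC$cbBcacAcACc  (last char: 'c')
  sorted[19] = cbBcacAcACccbAaaCcaC$  (last char: '$')
  sorted[20] = ccbAaaCcaC$cbBcacAcAC  (last char: 'C')
Last column: CcbcbaaAcaAcccAaCBc$C
Original string S is at sorted index 19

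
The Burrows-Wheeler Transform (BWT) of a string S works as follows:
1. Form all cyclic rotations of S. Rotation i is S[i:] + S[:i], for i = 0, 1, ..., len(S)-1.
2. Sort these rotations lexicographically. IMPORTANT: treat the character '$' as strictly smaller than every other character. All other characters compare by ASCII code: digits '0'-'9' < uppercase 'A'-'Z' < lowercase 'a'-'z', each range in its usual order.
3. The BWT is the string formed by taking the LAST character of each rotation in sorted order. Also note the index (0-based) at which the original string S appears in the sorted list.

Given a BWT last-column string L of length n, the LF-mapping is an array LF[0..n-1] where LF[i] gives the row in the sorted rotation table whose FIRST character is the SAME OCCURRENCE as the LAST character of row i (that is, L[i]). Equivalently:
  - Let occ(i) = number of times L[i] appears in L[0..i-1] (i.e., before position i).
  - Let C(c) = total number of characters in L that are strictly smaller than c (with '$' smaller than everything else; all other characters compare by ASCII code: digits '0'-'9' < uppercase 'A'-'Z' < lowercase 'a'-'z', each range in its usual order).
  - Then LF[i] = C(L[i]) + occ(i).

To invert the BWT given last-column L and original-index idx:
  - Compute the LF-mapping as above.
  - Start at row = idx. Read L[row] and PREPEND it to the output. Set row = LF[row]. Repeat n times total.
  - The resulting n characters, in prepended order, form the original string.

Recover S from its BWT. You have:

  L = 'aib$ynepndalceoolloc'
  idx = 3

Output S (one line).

Answer: balloonencyclopedia$

Derivation:
LF mapping: 1 9 3 0 19 13 7 18 14 6 2 10 4 8 15 16 11 12 17 5
Walk LF starting at row 3, prepending L[row]:
  step 1: row=3, L[3]='$', prepend. Next row=LF[3]=0
  step 2: row=0, L[0]='a', prepend. Next row=LF[0]=1
  step 3: row=1, L[1]='i', prepend. Next row=LF[1]=9
  step 4: row=9, L[9]='d', prepend. Next row=LF[9]=6
  step 5: row=6, L[6]='e', prepend. Next row=LF[6]=7
  step 6: row=7, L[7]='p', prepend. Next row=LF[7]=18
  step 7: row=18, L[18]='o', prepend. Next row=LF[18]=17
  step 8: row=17, L[17]='l', prepend. Next row=LF[17]=12
  step 9: row=12, L[12]='c', prepend. Next row=LF[12]=4
  step 10: row=4, L[4]='y', prepend. Next row=LF[4]=19
  step 11: row=19, L[19]='c', prepend. Next row=LF[19]=5
  step 12: row=5, L[5]='n', prepend. Next row=LF[5]=13
  step 13: row=13, L[13]='e', prepend. Next row=LF[13]=8
  step 14: row=8, L[8]='n', prepend. Next row=LF[8]=14
  step 15: row=14, L[14]='o', prepend. Next row=LF[14]=15
  step 16: row=15, L[15]='o', prepend. Next row=LF[15]=16
  step 17: row=16, L[16]='l', prepend. Next row=LF[16]=11
  step 18: row=11, L[11]='l', prepend. Next row=LF[11]=10
  step 19: row=10, L[10]='a', prepend. Next row=LF[10]=2
  step 20: row=2, L[2]='b', prepend. Next row=LF[2]=3
Reversed output: balloonencyclopedia$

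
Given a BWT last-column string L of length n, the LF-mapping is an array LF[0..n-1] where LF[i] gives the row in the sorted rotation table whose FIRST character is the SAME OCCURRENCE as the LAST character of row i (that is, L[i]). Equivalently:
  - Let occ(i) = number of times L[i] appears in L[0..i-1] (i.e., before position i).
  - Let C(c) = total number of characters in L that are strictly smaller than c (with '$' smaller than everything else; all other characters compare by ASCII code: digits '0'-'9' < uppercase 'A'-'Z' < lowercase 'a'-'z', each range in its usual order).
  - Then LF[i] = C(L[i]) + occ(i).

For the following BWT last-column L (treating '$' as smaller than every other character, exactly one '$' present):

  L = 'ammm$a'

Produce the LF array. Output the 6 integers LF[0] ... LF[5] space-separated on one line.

Answer: 1 3 4 5 0 2

Derivation:
Char counts: '$':1, 'a':2, 'm':3
C (first-col start): C('$')=0, C('a')=1, C('m')=3
L[0]='a': occ=0, LF[0]=C('a')+0=1+0=1
L[1]='m': occ=0, LF[1]=C('m')+0=3+0=3
L[2]='m': occ=1, LF[2]=C('m')+1=3+1=4
L[3]='m': occ=2, LF[3]=C('m')+2=3+2=5
L[4]='$': occ=0, LF[4]=C('$')+0=0+0=0
L[5]='a': occ=1, LF[5]=C('a')+1=1+1=2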